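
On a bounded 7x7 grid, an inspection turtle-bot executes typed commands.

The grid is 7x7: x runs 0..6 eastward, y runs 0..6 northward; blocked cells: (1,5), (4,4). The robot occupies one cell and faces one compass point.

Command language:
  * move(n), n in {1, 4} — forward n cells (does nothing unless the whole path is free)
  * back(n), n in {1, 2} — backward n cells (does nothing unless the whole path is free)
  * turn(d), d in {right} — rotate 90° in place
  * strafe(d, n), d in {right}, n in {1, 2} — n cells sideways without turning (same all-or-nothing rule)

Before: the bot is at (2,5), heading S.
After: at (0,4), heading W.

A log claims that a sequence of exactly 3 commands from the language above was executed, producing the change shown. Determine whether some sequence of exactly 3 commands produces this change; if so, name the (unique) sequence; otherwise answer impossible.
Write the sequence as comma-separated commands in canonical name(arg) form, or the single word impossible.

move(1), strafe(right, 2), turn(right)

key: order matters: swapping move(1) and turn(right) lands elsewhere
start: at (2,5), heading S
t=1 move(1) ⇒ at (2,4), heading S
t=2 strafe(right, 2) ⇒ at (0,4), heading S
t=3 turn(right) ⇒ at (0,4), heading W
all 343 alternatives checked — unique.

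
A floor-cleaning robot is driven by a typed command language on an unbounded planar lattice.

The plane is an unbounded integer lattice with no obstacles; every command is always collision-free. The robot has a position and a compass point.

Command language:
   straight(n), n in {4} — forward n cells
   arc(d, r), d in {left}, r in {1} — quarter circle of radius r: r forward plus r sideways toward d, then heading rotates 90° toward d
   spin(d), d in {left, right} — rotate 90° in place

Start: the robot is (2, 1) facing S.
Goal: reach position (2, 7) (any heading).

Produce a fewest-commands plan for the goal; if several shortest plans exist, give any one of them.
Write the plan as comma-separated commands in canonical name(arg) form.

spin(left), arc(left, 1), straight(4), arc(left, 1)

from: (2, 1) facing S
[1] after spin(left): (2, 1) facing E
[2] after arc(left, 1): (3, 2) facing N
[3] after straight(4): (3, 6) facing N
[4] after arc(left, 1): (2, 7) facing W
nothing shorter than 4 reaches the goal.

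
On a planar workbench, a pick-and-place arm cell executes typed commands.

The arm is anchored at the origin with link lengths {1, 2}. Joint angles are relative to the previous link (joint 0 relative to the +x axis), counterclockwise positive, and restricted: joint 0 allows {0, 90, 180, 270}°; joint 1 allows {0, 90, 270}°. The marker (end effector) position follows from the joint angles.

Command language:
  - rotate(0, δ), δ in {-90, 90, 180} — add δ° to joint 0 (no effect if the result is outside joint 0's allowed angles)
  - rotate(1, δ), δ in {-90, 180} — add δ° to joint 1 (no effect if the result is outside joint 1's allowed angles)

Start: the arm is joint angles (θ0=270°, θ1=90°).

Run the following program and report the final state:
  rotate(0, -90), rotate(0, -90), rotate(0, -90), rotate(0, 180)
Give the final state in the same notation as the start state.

joint angles (θ0=180°, θ1=90°)

start: joint angles (θ0=270°, θ1=90°)
step 1 (rotate(0, -90)): joint angles (θ0=180°, θ1=90°)
step 2 (rotate(0, -90)): joint angles (θ0=90°, θ1=90°)
step 3 (rotate(0, -90)): joint angles (θ0=0°, θ1=90°)
step 4 (rotate(0, 180)): joint angles (θ0=180°, θ1=90°)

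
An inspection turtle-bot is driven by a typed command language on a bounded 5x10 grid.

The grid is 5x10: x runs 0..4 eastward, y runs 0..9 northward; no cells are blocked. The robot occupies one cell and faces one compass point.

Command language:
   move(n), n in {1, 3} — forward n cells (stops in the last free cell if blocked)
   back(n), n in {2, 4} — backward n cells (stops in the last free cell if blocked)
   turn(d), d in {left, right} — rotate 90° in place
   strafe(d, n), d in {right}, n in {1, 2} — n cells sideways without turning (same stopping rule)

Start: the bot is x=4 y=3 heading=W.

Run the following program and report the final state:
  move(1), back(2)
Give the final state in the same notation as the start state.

x=4 y=3 heading=W

from: x=4 y=3 heading=W
t=1 move(1) ⇒ x=3 y=3 heading=W
t=2 back(2) ⇒ x=4 y=3 heading=W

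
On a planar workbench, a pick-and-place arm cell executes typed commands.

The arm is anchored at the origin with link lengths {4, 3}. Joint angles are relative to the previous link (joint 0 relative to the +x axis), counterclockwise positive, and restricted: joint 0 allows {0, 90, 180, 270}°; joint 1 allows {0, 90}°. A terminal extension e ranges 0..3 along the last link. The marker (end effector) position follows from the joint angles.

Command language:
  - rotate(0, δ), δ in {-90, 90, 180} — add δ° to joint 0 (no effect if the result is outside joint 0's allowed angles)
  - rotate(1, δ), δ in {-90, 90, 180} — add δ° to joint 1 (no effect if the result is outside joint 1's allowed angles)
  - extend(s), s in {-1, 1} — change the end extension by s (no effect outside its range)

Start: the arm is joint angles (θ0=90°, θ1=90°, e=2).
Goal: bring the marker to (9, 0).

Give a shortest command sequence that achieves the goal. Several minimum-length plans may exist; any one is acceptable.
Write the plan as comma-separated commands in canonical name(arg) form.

rotate(1, -90), rotate(0, -90)

t0: joint angles (θ0=90°, θ1=90°, e=2)
[1] after rotate(1, -90): joint angles (θ0=90°, θ1=0°, e=2)
[2] after rotate(0, -90): joint angles (θ0=0°, θ1=0°, e=2)
nothing shorter than 2 reaches the goal.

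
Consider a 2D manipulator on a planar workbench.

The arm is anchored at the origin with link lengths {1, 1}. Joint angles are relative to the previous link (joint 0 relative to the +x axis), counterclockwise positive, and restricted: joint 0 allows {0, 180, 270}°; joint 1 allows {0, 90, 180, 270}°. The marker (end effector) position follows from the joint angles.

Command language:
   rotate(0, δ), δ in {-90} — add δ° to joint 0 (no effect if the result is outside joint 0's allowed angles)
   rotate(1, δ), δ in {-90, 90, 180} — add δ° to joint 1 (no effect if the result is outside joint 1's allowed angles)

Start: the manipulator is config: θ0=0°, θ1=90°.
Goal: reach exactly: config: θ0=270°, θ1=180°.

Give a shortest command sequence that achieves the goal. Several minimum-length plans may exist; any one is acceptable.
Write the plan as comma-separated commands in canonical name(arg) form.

from: config: θ0=0°, θ1=90°
t=1 rotate(0, -90) ⇒ config: θ0=270°, θ1=90°
t=2 rotate(1, 90) ⇒ config: θ0=270°, θ1=180°
shorter routes all fall short; 2 is best.

rotate(0, -90), rotate(1, 90)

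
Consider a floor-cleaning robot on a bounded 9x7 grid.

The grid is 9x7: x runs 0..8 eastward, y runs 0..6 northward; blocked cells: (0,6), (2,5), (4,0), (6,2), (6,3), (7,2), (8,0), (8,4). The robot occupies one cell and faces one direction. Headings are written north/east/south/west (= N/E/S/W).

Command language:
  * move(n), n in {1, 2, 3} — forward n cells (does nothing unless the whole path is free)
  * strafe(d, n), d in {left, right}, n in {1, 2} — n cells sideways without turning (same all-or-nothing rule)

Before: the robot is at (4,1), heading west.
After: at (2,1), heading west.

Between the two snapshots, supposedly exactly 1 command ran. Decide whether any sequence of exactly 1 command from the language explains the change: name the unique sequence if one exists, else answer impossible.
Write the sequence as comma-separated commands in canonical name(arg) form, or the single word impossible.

move(2)

key: still facing W — the one step turns nothing
start: at (4,1), heading west
step 1 (move(2)): at (2,1), heading west
no rival 1-sequence matches.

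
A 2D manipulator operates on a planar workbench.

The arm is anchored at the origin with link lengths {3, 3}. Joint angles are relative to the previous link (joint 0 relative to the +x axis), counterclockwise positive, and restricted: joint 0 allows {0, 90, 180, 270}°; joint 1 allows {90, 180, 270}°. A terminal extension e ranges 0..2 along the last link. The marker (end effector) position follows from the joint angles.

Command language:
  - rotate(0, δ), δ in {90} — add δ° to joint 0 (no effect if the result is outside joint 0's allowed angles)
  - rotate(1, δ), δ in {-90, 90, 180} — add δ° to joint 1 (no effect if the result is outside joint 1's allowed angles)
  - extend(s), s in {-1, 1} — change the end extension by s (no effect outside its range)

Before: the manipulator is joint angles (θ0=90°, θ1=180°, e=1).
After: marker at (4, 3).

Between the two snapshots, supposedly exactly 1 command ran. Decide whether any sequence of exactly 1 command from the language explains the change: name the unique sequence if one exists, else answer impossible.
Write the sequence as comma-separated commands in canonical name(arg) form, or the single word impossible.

rotate(1, 90)

start: joint angles (θ0=90°, θ1=180°, e=1)
[1] after rotate(1, 90): joint angles (θ0=90°, θ1=270°, e=1)
all 6 alternatives checked — unique.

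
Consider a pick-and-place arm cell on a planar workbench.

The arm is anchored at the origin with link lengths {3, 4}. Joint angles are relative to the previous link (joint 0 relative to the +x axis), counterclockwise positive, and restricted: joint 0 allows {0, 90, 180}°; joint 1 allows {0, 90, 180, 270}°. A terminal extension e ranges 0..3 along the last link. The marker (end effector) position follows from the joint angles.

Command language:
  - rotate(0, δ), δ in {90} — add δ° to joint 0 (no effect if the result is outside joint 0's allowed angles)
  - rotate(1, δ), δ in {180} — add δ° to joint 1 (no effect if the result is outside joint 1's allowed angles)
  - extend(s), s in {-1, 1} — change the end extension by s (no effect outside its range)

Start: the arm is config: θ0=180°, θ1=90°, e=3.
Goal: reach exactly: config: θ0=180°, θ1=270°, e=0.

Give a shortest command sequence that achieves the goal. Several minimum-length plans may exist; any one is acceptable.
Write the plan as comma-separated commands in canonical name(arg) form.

from: config: θ0=180°, θ1=90°, e=3
[1] after extend(-1): config: θ0=180°, θ1=90°, e=2
[2] after extend(-1): config: θ0=180°, θ1=90°, e=1
[3] after extend(-1): config: θ0=180°, θ1=90°, e=0
[4] after rotate(1, 180): config: θ0=180°, θ1=270°, e=0
no 3-step plan works, so 4 is optimal.

extend(-1), extend(-1), extend(-1), rotate(1, 180)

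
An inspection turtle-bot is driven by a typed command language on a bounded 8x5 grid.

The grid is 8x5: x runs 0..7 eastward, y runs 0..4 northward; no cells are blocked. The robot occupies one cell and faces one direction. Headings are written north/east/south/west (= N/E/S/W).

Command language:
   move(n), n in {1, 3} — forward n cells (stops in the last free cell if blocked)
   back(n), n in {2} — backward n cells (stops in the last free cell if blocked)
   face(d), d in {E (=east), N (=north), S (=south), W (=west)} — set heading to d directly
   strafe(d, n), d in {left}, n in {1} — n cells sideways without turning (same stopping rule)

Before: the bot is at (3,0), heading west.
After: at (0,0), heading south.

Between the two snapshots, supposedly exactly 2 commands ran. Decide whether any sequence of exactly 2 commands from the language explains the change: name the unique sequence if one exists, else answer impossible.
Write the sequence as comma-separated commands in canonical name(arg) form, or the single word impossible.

key: cell and facing (now S) both changed — the 2 commands mix motion and turning
t0: at (3,0), heading west
[1] after move(3): at (0,0), heading west
[2] after face(S): at (0,0), heading south
no rival 2-sequence matches.

move(3), face(S)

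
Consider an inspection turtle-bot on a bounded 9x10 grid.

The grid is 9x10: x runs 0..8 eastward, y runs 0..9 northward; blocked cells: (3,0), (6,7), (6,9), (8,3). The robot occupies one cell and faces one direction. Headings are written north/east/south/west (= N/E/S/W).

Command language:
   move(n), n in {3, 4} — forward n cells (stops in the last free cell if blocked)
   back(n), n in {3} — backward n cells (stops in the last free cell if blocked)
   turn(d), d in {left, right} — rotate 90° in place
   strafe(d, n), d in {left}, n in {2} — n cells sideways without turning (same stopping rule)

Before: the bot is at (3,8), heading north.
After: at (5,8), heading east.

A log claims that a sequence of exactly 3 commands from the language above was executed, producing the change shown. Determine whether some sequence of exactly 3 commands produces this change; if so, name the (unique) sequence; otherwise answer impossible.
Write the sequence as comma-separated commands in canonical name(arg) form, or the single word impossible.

key: cell and facing (now E) both changed — the 3 commands mix motion and turning
from: at (3,8), heading north
t=1 strafe(left, 2) ⇒ at (1,8), heading north
t=2 turn(right) ⇒ at (1,8), heading east
t=3 move(4) ⇒ at (5,8), heading east
uniquely the one of 216 3-step routes that fits.

strafe(left, 2), turn(right), move(4)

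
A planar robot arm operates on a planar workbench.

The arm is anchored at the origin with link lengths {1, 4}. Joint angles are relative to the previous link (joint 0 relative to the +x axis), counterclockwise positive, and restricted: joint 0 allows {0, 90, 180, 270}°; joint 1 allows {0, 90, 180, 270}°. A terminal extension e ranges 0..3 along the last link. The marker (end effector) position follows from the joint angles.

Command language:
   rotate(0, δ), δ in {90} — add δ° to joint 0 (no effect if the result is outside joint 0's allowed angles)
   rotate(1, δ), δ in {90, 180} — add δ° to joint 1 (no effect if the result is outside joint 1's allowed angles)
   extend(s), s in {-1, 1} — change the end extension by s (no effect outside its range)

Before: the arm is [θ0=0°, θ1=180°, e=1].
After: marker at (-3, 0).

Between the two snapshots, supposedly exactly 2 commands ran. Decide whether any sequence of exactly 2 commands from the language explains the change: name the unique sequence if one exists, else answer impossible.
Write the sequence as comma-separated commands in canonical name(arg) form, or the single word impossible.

t0: [θ0=0°, θ1=180°, e=1]
step 1 (extend(-1)): [θ0=0°, θ1=180°, e=0]
step 2 (extend(-1)): [θ0=0°, θ1=180°, e=0]
all 25 alternatives checked — unique.

extend(-1), extend(-1)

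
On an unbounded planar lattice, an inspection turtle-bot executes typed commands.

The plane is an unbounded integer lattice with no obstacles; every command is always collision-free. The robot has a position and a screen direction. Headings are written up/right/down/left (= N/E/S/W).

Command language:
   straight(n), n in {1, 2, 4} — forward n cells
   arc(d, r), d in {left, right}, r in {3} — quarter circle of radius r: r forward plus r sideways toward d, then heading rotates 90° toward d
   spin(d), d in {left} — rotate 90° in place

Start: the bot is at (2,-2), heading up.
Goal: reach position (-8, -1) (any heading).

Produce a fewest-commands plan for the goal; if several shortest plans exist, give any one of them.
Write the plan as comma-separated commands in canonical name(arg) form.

begin: at (2,-2), heading up
1. straight(1) → at (2,-1), heading up
2. arc(left, 3) → at (-1,2), heading left
3. straight(4) → at (-5,2), heading left
4. arc(left, 3) → at (-8,-1), heading down
no 3-step plan works, so 4 is optimal.

straight(1), arc(left, 3), straight(4), arc(left, 3)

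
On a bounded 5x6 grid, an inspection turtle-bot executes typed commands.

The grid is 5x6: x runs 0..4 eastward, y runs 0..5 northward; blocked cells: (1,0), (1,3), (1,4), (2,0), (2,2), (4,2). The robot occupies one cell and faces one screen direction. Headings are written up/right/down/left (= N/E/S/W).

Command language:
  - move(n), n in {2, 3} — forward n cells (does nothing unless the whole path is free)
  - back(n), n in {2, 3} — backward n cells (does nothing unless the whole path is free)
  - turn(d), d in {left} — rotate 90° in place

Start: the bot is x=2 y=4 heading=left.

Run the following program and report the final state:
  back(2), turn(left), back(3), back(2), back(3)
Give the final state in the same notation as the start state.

begin: x=2 y=4 heading=left
[1] after back(2): x=4 y=4 heading=left
[2] after turn(left): x=4 y=4 heading=down
[3] after back(3): x=4 y=4 heading=down
[4] after back(2): x=4 y=4 heading=down
[5] after back(3): x=4 y=4 heading=down

x=4 y=4 heading=down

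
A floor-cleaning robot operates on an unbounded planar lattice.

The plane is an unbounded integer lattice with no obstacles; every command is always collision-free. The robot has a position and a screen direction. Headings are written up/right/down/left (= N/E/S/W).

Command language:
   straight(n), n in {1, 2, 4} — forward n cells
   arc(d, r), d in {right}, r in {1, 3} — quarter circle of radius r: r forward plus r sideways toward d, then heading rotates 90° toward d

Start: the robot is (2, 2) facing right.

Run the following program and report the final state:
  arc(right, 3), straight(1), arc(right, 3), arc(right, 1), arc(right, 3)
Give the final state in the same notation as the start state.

begin: (2, 2) facing right
t=1 arc(right, 3) ⇒ (5, -1) facing down
t=2 straight(1) ⇒ (5, -2) facing down
t=3 arc(right, 3) ⇒ (2, -5) facing left
t=4 arc(right, 1) ⇒ (1, -4) facing up
t=5 arc(right, 3) ⇒ (4, -1) facing right

(4, -1) facing right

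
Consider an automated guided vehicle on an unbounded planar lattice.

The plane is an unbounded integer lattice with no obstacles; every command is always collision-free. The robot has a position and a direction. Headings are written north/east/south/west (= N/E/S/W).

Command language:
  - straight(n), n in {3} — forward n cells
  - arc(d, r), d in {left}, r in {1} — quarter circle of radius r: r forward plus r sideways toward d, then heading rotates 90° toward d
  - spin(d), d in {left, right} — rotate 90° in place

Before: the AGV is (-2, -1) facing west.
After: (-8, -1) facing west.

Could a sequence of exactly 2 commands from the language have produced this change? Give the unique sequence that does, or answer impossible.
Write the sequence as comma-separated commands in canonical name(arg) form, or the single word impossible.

straight(3), straight(3)

key: heading stays W — no command in the sequence turns
t0: (-2, -1) facing west
1. straight(3) → (-5, -1) facing west
2. straight(3) → (-8, -1) facing west
uniquely the one of 16 2-step routes that fits.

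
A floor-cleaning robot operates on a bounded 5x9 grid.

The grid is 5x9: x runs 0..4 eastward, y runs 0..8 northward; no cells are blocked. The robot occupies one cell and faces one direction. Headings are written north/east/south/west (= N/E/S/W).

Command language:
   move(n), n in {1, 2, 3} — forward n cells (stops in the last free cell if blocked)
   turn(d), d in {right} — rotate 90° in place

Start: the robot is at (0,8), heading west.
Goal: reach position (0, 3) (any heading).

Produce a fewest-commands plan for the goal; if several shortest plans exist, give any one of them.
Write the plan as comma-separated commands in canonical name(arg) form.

from: at (0,8), heading west
[1] after turn(right): at (0,8), heading north
[2] after turn(right): at (0,8), heading east
[3] after turn(right): at (0,8), heading south
[4] after move(2): at (0,6), heading south
[5] after move(3): at (0,3), heading south
nothing shorter than 5 reaches the goal.

turn(right), turn(right), turn(right), move(2), move(3)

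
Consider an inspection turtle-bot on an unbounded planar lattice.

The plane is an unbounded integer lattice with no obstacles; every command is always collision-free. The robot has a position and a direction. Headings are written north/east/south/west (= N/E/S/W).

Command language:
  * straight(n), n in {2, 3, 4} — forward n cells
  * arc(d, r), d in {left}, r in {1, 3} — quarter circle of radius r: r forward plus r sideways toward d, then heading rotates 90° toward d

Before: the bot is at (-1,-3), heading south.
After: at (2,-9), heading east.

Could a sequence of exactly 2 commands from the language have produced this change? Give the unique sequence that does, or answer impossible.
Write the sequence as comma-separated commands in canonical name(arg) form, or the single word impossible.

key: order matters: swapping straight(3) and arc(left, 3) lands elsewhere
begin: at (-1,-3), heading south
t=1 straight(3) ⇒ at (-1,-6), heading south
t=2 arc(left, 3) ⇒ at (2,-9), heading east
no rival 2-sequence matches.

straight(3), arc(left, 3)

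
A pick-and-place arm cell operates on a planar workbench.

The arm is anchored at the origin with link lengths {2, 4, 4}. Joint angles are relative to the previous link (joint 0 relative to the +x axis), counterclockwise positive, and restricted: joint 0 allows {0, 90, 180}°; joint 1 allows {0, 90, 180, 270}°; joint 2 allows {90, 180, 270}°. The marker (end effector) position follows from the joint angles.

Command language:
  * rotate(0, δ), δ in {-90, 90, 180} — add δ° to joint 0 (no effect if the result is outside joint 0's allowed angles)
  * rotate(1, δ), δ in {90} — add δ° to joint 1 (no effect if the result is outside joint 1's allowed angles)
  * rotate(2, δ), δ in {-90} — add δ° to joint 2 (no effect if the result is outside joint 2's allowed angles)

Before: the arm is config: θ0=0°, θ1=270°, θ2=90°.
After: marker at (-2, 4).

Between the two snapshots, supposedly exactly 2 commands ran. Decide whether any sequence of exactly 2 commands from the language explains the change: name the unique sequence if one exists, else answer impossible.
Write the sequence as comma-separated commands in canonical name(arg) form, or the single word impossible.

begin: config: θ0=0°, θ1=270°, θ2=90°
[1] after rotate(1, 90): config: θ0=0°, θ1=0°, θ2=90°
[2] after rotate(1, 90): config: θ0=0°, θ1=90°, θ2=90°
all 25 alternatives checked — unique.

rotate(1, 90), rotate(1, 90)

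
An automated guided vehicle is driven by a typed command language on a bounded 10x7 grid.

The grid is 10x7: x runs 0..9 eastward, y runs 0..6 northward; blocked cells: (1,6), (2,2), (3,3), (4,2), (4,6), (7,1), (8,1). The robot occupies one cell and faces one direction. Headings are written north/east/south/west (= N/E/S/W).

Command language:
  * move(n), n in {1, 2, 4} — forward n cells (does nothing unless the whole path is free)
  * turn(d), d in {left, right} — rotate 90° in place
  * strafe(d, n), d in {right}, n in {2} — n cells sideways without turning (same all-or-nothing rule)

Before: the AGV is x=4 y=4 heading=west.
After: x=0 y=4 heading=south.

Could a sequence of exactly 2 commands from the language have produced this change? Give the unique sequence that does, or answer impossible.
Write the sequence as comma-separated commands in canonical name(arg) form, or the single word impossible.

key: cell and facing (now S) both changed — the 2 commands mix motion and turning
t0: x=4 y=4 heading=west
t=1 move(4) ⇒ x=0 y=4 heading=west
t=2 turn(left) ⇒ x=0 y=4 heading=south
uniquely the one of 36 2-step routes that fits.

move(4), turn(left)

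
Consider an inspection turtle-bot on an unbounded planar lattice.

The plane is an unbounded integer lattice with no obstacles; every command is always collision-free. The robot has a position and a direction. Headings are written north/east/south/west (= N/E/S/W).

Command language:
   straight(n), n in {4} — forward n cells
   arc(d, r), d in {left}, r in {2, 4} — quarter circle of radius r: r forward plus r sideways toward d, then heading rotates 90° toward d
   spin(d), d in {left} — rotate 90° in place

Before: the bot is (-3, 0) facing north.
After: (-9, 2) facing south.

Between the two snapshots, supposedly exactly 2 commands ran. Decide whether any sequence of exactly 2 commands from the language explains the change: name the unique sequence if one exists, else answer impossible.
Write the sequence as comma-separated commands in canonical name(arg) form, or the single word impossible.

arc(left, 4), arc(left, 2)

key: running arc(left, 2) before arc(left, 4) would end elsewhere — order is forced
start: (-3, 0) facing north
[1] after arc(left, 4): (-7, 4) facing west
[2] after arc(left, 2): (-9, 2) facing south
no rival 2-sequence matches.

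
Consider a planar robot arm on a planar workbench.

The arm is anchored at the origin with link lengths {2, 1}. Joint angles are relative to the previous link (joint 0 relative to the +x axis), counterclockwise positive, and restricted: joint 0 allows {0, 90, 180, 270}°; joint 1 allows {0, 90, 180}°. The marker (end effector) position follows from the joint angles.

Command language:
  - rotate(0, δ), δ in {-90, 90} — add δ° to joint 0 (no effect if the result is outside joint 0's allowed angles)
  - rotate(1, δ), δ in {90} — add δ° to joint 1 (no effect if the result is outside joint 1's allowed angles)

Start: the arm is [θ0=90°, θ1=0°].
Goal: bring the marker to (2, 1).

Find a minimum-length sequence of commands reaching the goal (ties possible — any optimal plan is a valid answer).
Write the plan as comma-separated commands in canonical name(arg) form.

from: [θ0=90°, θ1=0°]
1. rotate(1, 90) → [θ0=90°, θ1=90°]
2. rotate(0, -90) → [θ0=0°, θ1=90°]
no 1-step plan works, so 2 is optimal.

rotate(1, 90), rotate(0, -90)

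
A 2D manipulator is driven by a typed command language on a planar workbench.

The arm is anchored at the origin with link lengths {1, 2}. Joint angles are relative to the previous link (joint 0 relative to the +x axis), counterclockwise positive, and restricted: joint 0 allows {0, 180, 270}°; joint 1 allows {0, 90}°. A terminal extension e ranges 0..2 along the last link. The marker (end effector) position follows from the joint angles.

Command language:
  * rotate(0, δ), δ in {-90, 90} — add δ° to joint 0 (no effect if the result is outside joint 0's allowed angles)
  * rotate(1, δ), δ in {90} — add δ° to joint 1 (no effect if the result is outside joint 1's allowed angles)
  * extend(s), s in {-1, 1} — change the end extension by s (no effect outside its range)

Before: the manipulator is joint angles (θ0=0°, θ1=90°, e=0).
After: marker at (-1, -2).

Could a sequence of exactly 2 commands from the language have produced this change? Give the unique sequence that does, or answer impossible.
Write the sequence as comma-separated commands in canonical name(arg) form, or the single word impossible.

rotate(0, -90), rotate(0, -90)

begin: joint angles (θ0=0°, θ1=90°, e=0)
1. rotate(0, -90) → joint angles (θ0=270°, θ1=90°, e=0)
2. rotate(0, -90) → joint angles (θ0=180°, θ1=90°, e=0)
no other 2-command option fits: unique.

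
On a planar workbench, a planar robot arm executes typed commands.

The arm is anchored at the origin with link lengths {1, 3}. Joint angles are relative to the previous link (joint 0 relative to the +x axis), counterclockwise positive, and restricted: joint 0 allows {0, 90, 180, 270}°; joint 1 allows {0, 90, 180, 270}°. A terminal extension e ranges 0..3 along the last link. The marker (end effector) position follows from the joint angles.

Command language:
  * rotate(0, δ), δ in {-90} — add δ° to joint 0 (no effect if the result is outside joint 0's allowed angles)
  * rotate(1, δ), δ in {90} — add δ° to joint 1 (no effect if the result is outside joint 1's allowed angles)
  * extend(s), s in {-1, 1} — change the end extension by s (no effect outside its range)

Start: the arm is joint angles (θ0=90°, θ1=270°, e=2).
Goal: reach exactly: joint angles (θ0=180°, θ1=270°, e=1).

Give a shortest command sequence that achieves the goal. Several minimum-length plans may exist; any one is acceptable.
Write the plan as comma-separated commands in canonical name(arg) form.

rotate(0, -90), rotate(0, -90), rotate(0, -90), extend(-1)

initial: joint angles (θ0=90°, θ1=270°, e=2)
1. rotate(0, -90) → joint angles (θ0=0°, θ1=270°, e=2)
2. rotate(0, -90) → joint angles (θ0=270°, θ1=270°, e=2)
3. rotate(0, -90) → joint angles (θ0=180°, θ1=270°, e=2)
4. extend(-1) → joint angles (θ0=180°, θ1=270°, e=1)
no 3-step plan works, so 4 is optimal.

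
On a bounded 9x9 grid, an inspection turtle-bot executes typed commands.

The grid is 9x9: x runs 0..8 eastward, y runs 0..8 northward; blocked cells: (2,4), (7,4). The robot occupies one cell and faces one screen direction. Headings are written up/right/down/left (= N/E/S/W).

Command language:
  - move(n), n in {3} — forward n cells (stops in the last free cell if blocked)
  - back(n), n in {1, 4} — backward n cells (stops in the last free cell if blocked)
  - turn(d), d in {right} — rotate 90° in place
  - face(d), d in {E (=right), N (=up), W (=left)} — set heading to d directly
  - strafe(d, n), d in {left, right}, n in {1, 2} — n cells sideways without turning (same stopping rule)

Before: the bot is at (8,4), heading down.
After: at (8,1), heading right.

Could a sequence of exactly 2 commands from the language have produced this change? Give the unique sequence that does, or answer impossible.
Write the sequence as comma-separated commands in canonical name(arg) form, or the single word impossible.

move(3), face(E)

key: cell and facing (now E) both changed — the 2 commands mix motion and turning
from: at (8,4), heading down
t=1 move(3) ⇒ at (8,1), heading down
t=2 face(E) ⇒ at (8,1), heading right
no rival 2-sequence matches.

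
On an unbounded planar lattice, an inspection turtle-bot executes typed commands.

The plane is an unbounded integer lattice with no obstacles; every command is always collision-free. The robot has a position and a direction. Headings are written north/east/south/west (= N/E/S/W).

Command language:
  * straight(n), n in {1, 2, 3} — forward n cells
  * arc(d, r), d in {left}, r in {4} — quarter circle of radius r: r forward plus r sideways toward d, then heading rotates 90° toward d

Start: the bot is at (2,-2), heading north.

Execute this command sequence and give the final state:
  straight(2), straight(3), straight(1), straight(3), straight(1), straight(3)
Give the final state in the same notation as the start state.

at (2,11), heading north

from: at (2,-2), heading north
[1] after straight(2): at (2,0), heading north
[2] after straight(3): at (2,3), heading north
[3] after straight(1): at (2,4), heading north
[4] after straight(3): at (2,7), heading north
[5] after straight(1): at (2,8), heading north
[6] after straight(3): at (2,11), heading north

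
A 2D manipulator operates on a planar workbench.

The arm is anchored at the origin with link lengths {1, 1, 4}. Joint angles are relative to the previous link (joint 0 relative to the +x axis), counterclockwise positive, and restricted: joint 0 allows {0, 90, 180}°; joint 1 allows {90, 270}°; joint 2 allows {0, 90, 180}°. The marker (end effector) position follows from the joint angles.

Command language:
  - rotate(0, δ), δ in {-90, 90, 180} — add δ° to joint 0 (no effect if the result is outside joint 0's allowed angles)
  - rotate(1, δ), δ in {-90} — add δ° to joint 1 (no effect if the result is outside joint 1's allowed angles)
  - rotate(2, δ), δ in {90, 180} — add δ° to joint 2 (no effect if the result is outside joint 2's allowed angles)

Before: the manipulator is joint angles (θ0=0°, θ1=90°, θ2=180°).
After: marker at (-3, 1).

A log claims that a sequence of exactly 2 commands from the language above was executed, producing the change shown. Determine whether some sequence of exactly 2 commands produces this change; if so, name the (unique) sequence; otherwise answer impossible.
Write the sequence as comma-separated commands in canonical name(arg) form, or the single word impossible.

key: running rotate(2, 90) before rotate(2, 180) would end elsewhere — order is forced
initial: joint angles (θ0=0°, θ1=90°, θ2=180°)
step 1 (rotate(2, 180)): joint angles (θ0=0°, θ1=90°, θ2=0°)
step 2 (rotate(2, 90)): joint angles (θ0=0°, θ1=90°, θ2=90°)
no other 2-command option fits: unique.

rotate(2, 180), rotate(2, 90)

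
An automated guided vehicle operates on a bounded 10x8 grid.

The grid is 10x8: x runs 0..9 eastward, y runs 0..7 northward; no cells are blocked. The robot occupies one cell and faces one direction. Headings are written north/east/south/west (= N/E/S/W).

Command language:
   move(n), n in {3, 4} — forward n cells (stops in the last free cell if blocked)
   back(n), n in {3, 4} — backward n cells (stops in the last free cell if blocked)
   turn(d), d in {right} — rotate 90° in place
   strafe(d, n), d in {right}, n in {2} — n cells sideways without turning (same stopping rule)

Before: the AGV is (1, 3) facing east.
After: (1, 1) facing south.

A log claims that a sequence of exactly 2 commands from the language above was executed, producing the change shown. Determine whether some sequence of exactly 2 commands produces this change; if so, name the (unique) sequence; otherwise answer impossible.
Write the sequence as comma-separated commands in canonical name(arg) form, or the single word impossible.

strafe(right, 2), turn(right)

key: position moved to (1,1) AND the heading swung to S — translation plus rotation needed
from: (1, 3) facing east
step 1 (strafe(right, 2)): (1, 1) facing east
step 2 (turn(right)): (1, 1) facing south
uniquely the one of 36 2-step routes that fits.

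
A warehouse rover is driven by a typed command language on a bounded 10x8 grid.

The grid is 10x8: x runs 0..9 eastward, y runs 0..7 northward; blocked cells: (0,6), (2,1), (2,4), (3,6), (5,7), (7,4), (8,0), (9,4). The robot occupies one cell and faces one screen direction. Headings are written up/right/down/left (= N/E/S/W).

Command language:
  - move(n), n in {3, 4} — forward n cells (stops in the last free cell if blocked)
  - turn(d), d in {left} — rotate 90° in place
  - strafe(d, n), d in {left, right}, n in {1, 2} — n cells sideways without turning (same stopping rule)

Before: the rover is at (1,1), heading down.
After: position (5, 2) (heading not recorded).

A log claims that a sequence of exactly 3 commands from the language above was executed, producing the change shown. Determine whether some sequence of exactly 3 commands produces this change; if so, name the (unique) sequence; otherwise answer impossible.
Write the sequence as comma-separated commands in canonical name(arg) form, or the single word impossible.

key: order matters: swapping turn(left) and move(4) lands elsewhere
t0: at (1,1), heading down
t=1 turn(left) ⇒ at (1,1), heading right
t=2 strafe(left, 1) ⇒ at (1,2), heading right
t=3 move(4) ⇒ at (5,2), heading right
all 343 alternatives checked — unique.

turn(left), strafe(left, 1), move(4)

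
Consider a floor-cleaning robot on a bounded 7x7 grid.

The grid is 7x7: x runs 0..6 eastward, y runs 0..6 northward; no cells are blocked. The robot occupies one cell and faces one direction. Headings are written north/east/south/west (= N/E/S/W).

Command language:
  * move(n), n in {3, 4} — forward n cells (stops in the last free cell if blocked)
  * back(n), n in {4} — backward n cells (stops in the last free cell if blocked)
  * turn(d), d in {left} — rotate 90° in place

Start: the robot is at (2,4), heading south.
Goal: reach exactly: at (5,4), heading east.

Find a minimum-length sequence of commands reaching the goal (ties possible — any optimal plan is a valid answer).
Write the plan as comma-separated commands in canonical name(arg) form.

turn(left), move(3)

from: at (2,4), heading south
t=1 turn(left) ⇒ at (2,4), heading east
t=2 move(3) ⇒ at (5,4), heading east
no 1-step plan works, so 2 is optimal.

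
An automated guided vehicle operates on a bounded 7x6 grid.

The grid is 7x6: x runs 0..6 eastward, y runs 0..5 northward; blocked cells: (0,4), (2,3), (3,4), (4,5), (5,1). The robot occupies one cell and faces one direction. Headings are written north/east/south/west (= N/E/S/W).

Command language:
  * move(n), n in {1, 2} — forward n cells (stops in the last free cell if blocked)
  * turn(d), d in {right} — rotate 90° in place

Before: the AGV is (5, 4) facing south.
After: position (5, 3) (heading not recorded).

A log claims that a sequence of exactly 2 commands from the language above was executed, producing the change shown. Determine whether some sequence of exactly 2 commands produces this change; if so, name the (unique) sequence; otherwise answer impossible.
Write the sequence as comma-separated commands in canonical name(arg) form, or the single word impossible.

move(1), turn(right)

key: running turn(right) before move(1) would end elsewhere — order is forced
start: (5, 4) facing south
1. move(1) → (5, 3) facing south
2. turn(right) → (5, 3) facing west
no other 2-command option fits: unique.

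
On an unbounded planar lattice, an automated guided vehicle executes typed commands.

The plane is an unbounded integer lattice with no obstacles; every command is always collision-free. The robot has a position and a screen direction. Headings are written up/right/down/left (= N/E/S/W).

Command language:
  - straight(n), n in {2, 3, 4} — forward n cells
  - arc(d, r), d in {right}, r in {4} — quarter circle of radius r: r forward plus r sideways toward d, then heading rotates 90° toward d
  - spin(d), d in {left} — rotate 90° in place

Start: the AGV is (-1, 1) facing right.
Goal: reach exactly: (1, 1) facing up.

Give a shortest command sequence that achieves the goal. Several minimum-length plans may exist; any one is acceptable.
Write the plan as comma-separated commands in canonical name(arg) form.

initial: (-1, 1) facing right
step 1 (straight(2)): (1, 1) facing right
step 2 (spin(left)): (1, 1) facing up
minimal: 2 command(s), checked below 2.

straight(2), spin(left)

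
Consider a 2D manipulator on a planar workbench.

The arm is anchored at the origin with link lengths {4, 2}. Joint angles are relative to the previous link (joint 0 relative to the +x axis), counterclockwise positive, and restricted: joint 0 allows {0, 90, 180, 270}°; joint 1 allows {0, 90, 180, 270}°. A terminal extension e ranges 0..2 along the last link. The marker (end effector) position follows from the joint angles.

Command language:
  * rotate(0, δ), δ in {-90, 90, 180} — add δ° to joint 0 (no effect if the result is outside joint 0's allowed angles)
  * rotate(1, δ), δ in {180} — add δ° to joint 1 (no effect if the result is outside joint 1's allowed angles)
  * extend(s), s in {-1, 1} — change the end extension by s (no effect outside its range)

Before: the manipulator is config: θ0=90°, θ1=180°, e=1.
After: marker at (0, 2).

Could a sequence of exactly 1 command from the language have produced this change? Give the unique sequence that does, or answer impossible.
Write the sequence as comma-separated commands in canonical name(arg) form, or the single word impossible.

extend(-1)

initial: config: θ0=90°, θ1=180°, e=1
t=1 extend(-1) ⇒ config: θ0=90°, θ1=180°, e=0
no other 1-command option fits: unique.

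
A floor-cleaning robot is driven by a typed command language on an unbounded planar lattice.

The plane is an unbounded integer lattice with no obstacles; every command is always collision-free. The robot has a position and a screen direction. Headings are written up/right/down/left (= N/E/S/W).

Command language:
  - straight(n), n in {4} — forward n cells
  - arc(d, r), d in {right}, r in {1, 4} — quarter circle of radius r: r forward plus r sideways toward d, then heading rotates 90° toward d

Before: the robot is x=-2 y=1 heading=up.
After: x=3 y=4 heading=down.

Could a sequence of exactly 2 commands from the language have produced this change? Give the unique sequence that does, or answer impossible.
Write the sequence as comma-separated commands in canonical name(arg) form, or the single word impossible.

key: running arc(right, 1) before arc(right, 4) would end elsewhere — order is forced
initial: x=-2 y=1 heading=up
step 1 (arc(right, 4)): x=2 y=5 heading=right
step 2 (arc(right, 1)): x=3 y=4 heading=down
no rival 2-sequence matches.

arc(right, 4), arc(right, 1)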